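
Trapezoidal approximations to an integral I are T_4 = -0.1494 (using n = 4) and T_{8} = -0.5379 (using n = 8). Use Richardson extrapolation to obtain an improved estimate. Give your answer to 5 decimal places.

-0.66740

R = (4·T_{8} − T_4) / 3 = (4·(-0.5379) − (-0.1494))/3 = (-2.0022)/3 = -0.66740.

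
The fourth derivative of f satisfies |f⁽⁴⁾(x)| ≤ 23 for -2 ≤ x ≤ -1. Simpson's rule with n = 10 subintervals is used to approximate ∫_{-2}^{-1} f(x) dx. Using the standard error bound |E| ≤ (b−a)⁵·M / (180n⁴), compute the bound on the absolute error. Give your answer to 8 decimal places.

0.00001278

|E| ≤ (1)⁵·23 / (180·10⁴) = 23/1800000 = 0.00001278.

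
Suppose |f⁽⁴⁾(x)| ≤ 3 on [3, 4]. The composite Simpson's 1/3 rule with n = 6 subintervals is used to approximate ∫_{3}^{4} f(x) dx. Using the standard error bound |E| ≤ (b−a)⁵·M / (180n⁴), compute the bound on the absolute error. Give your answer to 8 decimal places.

0.00001286

|E| ≤ (1)⁵·3 / (180·6⁴) = 3/233280 = 0.00001286.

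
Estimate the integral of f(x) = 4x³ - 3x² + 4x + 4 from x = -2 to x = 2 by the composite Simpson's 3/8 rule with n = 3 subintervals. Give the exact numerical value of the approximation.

0

h = (2 − (-2))/3 = 1.333333.
Nodes x₀,…,x₃ = -2, -0.666667, 0.666667, 2.
f(x) = 4x³ - 3x² + 4x + 4: f₀=-48, f₁=-1.185185, f₂=6.518519, f₃=32.
(3h/8)·[f₀ + 3f₁ + 3f₂ + f₃] = 0.5·(0) = 0.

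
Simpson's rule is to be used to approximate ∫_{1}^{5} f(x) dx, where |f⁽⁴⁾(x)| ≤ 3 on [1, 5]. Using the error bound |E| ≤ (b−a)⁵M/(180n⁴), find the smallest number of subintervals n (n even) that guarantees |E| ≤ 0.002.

10

Need 3072/(180n⁴) ≤ 0.002.
n⁴ ≥ 3072/(180·0.002) = 8533.33 ⇒ n ≥ 9.6112, so the smallest even n is 10. (n must be even for Simpson's rule.)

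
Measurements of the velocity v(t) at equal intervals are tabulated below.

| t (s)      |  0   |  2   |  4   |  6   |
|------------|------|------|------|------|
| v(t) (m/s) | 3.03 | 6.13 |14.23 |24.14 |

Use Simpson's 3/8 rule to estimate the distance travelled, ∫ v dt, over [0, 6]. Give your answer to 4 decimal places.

66.1875

h = 2, n = 3.
(3h/8)·[y₀ + 3y₁ + 3y₂ + y₃] = 0.75·(88.25) = 66.1875.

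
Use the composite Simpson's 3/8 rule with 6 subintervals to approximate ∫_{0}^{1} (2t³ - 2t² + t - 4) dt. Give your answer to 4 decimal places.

-3.6667

h = (1 − 0)/6 = 0.166667.
Nodes t₀,…,t₆ = 0, 0.166667, 0.333333, 0.5, 0.666667, 0.833333, 1.
f(t) = 2t³ - 2t² + t - 4: f₀=-4, f₁=-3.879630, f₂=-3.814815, f₃=-3.75, f₄=-3.629630, f₅=-3.398148, f₆=-3.
(3h/8)·[f₀ + 3f₁ + 3f₂ + 2f₃ + 3f₄ + 3f₅ + f₆] = 0.0625·(-58.666667) = -3.6667.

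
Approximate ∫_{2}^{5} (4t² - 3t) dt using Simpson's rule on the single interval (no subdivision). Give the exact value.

S = (b−a)/6 · [f(2) + 4f(3.5) + f(5)] = 0.5·[10 + 4·38.5 + 85] = 124.5.

124.5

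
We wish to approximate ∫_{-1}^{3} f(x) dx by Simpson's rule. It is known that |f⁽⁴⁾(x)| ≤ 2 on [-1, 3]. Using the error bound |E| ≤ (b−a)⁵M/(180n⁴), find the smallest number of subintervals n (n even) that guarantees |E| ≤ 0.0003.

14

Need 2048/(180n⁴) ≤ 0.0003.
n⁴ ≥ 2048/(180·0.0003) = 37925.9 ⇒ n ≥ 13.9551, so the smallest even n is 14. (n must be even for Simpson's rule.)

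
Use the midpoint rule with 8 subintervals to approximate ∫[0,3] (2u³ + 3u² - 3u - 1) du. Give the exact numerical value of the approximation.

h = (3 − 0)/8 = 0.375.
Midpoints m₁,…,m₈ = 0.1875, 0.5625, 0.9375, 1.3125, 1.6875, 2.0625, 2.4375, 2.8125.
f(m₁)=-1.44384765625, f(m₂)=-1.38232421875, f(m₃)=0.47216796875, f(m₄)=4.75244140625, f(m₅)=12.09130859375, f(m₆)=23.12158203125, f(m₇)=38.47607421875, f(m₈)=58.78759765625.
h·[f(m₁) + f(m₂) + f(m₃) + f(m₄) + f(m₅) + f(m₆) + f(m₇) + f(m₈)] = 0.375·(134.875) = 50.578125.

50.578125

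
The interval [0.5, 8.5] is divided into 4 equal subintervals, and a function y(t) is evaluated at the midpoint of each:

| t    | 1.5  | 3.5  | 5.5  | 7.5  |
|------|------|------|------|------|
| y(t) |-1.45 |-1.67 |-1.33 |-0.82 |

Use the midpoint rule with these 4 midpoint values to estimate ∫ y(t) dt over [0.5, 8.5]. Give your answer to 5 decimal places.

-10.54000

h = 2, n = 4.
h·[y(m₁) + y(m₂) + y(m₃) + y(m₄)] = 2·(-5.27) = -10.54000.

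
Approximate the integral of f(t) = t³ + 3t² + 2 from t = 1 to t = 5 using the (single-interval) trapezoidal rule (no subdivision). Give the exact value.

T = (b−a)/2 · [f(1) + f(5)] = 2·[6 + 202] = 416.

416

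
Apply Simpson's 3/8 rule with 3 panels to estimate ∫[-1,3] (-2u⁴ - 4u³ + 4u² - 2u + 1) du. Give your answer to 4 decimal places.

-151.8519

h = (3 − (-1))/3 = 1.333333.
Nodes u₀,…,u₃ = -1, 0.333333, 1.666667, 3.
f(u) = -2u⁴ - 4u³ + 4u² - 2u + 1: f₀=9, f₁=0.604938, f₂=-25.172840, f₃=-239.
(3h/8)·[f₀ + 3f₁ + 3f₂ + f₃] = 0.5·(-303.703704) = -151.8519.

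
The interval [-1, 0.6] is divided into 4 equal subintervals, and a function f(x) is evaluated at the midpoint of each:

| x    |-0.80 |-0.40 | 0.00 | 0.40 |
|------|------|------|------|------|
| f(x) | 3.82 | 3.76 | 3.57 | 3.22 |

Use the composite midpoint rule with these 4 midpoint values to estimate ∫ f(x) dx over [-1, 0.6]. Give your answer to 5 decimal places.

5.74800

h = 0.4, n = 4.
h·[y(m₁) + y(m₂) + y(m₃) + y(m₄)] = 0.4·(14.37) = 5.74800.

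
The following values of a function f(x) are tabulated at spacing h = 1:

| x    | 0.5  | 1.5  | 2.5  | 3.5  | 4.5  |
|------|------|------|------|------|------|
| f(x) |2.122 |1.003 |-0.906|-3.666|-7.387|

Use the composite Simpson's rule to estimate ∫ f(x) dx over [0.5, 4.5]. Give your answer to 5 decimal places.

-5.90967

h = 1, n = 4.
(h/3)·[y₀ + 4y₁ + 2y₂ + 4y₃ + y₄] = 0.333333·(-17.729) = -5.90967.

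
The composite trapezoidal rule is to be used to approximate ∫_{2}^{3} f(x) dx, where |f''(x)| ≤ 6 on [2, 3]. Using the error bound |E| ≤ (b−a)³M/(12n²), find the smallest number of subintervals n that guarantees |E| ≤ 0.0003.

41

Need 6/(12n²) ≤ 0.0003.
n² ≥ 6/(12·0.0003) = 1666.67 ⇒ n ≥ 40.8248, so the smallest n is 41.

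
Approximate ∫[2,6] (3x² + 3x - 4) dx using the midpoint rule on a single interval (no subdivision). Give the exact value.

224

M = (b−a)·f(4) = 4·(56) = 224.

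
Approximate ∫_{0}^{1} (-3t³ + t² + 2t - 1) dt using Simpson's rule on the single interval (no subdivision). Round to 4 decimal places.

S = (b−a)/6 · [f(0) + 4f(0.5) + f(1)] = 0.166667·[(-1) + 4·(-0.125) + (-1)] = -0.4167.

-0.4167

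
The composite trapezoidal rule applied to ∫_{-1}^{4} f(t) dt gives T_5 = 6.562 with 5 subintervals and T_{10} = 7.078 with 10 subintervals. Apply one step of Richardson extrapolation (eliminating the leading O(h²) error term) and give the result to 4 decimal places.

R = (4·T_{10} − T_5) / 3 = (4·7.078 − 6.562)/3 = (21.750)/3 = 7.2500.

7.2500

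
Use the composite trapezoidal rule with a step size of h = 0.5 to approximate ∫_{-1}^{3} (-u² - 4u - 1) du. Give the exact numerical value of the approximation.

h = (3 − (-1))/8 = 0.5.
Nodes u₀,…,u₈ = -1, -0.5, 0, 0.5, 1, 1.5, 2, 2.5, 3.
f(u) = -u² - 4u - 1: f₀=2, f₁=0.75, f₂=-1, f₃=-3.25, f₄=-6, f₅=-9.25, f₆=-13, f₇=-17.25, f₈=-22.
(h/2)·[f₀ + 2f₁ + 2f₂ + 2f₃ + 2f₄ + 2f₅ + 2f₆ + 2f₇ + f₈] = 0.25·(-118) = -29.5.

-29.5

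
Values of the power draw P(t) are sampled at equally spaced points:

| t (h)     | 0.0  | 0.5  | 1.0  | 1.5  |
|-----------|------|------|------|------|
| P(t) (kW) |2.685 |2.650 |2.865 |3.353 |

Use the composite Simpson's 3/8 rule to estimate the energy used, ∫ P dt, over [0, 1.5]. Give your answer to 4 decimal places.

4.2343

h = 0.5, n = 3.
(3h/8)·[y₀ + 3y₁ + 3y₂ + y₃] = 0.1875·(22.583) = 4.2343.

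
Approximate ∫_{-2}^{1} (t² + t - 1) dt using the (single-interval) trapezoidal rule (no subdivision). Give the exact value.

3

T = (b−a)/2 · [f(-2) + f(1)] = 1.5·[1 + 1] = 3.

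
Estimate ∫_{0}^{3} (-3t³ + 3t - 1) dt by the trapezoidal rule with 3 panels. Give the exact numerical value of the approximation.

-57

h = (3 − 0)/3 = 1.
Nodes t₀,…,t₃ = 0, 1, 2, 3.
f(t) = -3t³ + 3t - 1: f₀=-1, f₁=-1, f₂=-19, f₃=-73.
(h/2)·[f₀ + 2f₁ + 2f₂ + f₃] = 0.5·(-114) = -57.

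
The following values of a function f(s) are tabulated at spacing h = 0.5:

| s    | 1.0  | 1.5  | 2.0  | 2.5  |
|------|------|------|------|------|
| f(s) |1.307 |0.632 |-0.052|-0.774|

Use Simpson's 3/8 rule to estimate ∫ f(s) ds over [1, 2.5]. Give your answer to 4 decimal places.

h = 0.5, n = 3.
(3h/8)·[y₀ + 3y₁ + 3y₂ + y₃] = 0.1875·(2.273) = 0.4262.

0.4262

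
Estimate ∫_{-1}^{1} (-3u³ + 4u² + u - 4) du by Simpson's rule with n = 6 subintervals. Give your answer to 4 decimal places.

h = (1 − (-1))/6 = 0.333333.
Nodes u₀,…,u₆ = -1, -0.666667, -0.333333, 0, 0.333333, 0.666667, 1.
f(u) = -3u³ + 4u² + u - 4: f₀=2, f₁=-2, f₂=-3.777778, f₃=-4, f₄=-3.333333, f₅=-2.444444, f₆=-2.
(h/3)·[f₀ + 4f₁ + 2f₂ + 4f₃ + 2f₄ + 4f₅ + f₆] = 0.111111·(-48) = -5.3333.

-5.3333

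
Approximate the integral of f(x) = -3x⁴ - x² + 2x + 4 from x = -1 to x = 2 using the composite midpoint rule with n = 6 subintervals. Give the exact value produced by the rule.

-6.62890625

h = (2 − (-1))/6 = 0.5.
Midpoints m₁,…,m₆ = -0.75, -0.25, 0.25, 0.75, 1.25, 1.75.
f(m₁)=0.98828125, f(m₂)=3.42578125, f(m₃)=4.42578125, f(m₄)=3.98828125, f(m₅)=-2.38671875, f(m₆)=-23.69921875.
h·[f(m₁) + f(m₂) + f(m₃) + f(m₄) + f(m₅) + f(m₆)] = 0.5·(-13.2578125) = -6.62890625.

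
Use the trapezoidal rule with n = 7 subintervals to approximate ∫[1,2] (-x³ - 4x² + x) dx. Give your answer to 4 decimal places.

-11.6122

h = (2 − 1)/7 = 0.142857.
Nodes x₀,…,x₇ = 1, 1.142857, 1.285714, 1.428571, 1.571429, 1.714286, 1.857143, 2.
f(x) = -x³ - 4x² + x: f₀=-4, f₁=-5.574344, f₂=-7.451895, f₃=-9.650146, f₄=-12.186589, f₅=-15.078717, f₆=-18.344023, f₇=-22.
(h/2)·[f₀ + 2f₁ + 2f₂ + 2f₃ + 2f₄ + 2f₅ + 2f₆ + f₇] = 0.071429·(-162.571429) = -11.6122.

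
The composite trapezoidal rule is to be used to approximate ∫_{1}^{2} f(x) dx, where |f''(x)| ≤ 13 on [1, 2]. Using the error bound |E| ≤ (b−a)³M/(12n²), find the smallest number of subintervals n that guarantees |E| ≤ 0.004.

17

Need 13/(12n²) ≤ 0.004.
n² ≥ 13/(12·0.004) = 270.833 ⇒ n ≥ 16.4570, so the smallest n is 17.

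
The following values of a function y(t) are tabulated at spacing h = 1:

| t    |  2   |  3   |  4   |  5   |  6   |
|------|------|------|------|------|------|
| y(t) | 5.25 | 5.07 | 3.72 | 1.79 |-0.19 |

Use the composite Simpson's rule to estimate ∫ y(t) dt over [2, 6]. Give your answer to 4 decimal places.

h = 1, n = 4.
(h/3)·[y₀ + 4y₁ + 2y₂ + 4y₃ + y₄] = 0.333333·(39.94) = 13.3133.

13.3133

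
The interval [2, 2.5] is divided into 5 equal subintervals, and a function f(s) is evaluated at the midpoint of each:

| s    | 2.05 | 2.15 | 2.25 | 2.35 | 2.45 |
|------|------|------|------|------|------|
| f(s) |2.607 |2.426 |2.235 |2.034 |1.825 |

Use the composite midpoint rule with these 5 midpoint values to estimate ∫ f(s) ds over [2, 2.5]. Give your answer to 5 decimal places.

1.11270

h = 0.1, n = 5.
h·[y(m₁) + y(m₂) + y(m₃) + y(m₄) + y(m₅)] = 0.1·(11.127) = 1.11270.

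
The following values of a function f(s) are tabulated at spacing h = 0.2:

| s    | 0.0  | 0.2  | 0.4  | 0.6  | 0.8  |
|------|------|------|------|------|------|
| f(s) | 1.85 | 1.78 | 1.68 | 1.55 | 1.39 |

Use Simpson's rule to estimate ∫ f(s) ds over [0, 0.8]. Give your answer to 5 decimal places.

h = 0.2, n = 4.
(h/3)·[y₀ + 4y₁ + 2y₂ + 4y₃ + y₄] = 0.066667·(19.92) = 1.32800.

1.32800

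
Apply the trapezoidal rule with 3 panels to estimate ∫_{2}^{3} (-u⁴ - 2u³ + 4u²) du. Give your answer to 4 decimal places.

-50.2737

h = (3 − 2)/3 = 0.333333.
Nodes u₀,…,u₃ = 2, 2.333333, 2.666667, 3.
f(u) = -u⁴ - 2u³ + 4u²: f₀=-16, f₁=-33.271605, f₂=-60.049383, f₃=-99.
(h/2)·[f₀ + 2f₁ + 2f₂ + f₃] = 0.166667·(-301.641975) = -50.2737.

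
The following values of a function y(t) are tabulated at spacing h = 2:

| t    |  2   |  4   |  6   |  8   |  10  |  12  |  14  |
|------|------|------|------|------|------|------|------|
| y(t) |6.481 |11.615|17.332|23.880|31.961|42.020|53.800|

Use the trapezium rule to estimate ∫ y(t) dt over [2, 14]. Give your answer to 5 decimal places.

313.89700

h = 2, n = 6.
(h/2)·[y₀ + 2y₁ + 2y₂ + 2y₃ + 2y₄ + 2y₅ + y₆] = 1·(313.897) = 313.89700.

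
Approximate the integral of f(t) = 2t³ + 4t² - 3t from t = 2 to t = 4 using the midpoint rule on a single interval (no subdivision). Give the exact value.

162

M = (b−a)·f(3) = 2·(81) = 162.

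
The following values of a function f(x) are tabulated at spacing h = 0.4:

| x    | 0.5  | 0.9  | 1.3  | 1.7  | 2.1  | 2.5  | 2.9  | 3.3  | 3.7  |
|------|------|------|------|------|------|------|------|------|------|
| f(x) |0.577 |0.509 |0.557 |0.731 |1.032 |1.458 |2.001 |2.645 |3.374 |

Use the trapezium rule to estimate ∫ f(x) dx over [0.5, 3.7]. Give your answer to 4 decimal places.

4.3634

h = 0.4, n = 8.
(h/2)·[y₀ + 2y₁ + 2y₂ + 2y₃ + 2y₄ + 2y₅ + 2y₆ + 2y₇ + y₈] = 0.2·(21.817) = 4.3634.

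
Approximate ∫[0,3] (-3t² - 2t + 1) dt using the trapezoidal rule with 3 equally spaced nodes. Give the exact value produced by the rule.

-36.375

h = (3 − 0)/2 = 1.5.
Nodes t₀,…,t₂ = 0, 1.5, 3.
f(t) = -3t² - 2t + 1: f₀=1, f₁=-8.75, f₂=-32.
(h/2)·[f₀ + 2f₁ + f₂] = 0.75·(-48.5) = -36.375.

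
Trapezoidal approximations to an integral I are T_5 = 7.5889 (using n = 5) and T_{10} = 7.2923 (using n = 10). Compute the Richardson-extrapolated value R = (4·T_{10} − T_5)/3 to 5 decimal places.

R = (4·T_{10} − T_5) / 3 = (4·7.2923 − 7.5889)/3 = (21.5803)/3 = 7.19343.

7.19343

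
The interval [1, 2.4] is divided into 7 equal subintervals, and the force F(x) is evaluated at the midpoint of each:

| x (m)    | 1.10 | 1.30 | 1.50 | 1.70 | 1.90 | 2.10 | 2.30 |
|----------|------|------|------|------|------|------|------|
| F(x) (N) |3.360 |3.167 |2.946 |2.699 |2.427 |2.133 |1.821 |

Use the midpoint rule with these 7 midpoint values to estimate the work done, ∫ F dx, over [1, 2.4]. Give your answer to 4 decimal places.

3.7106

h = 0.2, n = 7.
h·[y(m₁) + y(m₂) + y(m₃) + y(m₄) + y(m₅) + y(m₆) + y(m₇)] = 0.2·(18.553) = 3.7106.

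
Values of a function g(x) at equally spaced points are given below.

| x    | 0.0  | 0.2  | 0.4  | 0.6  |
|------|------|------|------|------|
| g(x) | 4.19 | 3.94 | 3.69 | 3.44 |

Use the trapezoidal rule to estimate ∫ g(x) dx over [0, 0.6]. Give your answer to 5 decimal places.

2.28900

h = 0.2, n = 3.
(h/2)·[y₀ + 2y₁ + 2y₂ + y₃] = 0.1·(22.89) = 2.28900.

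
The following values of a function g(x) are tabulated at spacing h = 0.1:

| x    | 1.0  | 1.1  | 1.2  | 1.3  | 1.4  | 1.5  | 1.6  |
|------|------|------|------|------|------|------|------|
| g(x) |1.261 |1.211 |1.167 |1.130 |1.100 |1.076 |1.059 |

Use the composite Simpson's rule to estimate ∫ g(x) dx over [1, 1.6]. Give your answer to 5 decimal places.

h = 0.1, n = 6.
(h/3)·[y₀ + 4y₁ + 2y₂ + 4y₃ + 2y₄ + 4y₅ + y₆] = 0.033333·(20.522) = 0.68407.

0.68407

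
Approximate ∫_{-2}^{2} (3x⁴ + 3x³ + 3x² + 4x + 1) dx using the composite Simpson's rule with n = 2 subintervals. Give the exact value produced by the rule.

84

h = (2 − (-2))/2 = 2.
Nodes x₀,…,x₂ = -2, 0, 2.
f(x) = 3x⁴ + 3x³ + 3x² + 4x + 1: f₀=29, f₁=1, f₂=93.
(h/3)·[f₀ + 4f₁ + f₂] = 0.666667·(126) = 84.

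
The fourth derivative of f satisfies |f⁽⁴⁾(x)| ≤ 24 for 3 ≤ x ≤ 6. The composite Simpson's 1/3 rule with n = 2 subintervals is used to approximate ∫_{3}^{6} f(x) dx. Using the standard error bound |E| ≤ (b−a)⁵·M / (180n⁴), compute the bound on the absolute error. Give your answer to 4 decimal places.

2.0250

|E| ≤ (3)⁵·24 / (180·2⁴) = 5832/2880 = 2.0250.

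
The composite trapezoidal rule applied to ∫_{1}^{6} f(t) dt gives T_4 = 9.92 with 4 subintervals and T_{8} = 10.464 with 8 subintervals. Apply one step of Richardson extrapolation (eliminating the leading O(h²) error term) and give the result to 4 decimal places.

10.6453

R = (4·T_{8} − T_4) / 3 = (4·10.464 − 9.92)/3 = (31.936)/3 = 10.6453.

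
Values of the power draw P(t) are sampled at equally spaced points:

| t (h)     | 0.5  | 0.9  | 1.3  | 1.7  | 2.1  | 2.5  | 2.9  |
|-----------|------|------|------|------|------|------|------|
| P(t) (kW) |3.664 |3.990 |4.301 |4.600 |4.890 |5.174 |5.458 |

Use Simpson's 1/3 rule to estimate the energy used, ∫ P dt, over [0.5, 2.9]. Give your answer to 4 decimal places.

h = 0.4, n = 6.
(h/3)·[y₀ + 4y₁ + 2y₂ + 4y₃ + 2y₄ + 4y₅ + y₆] = 0.133333·(82.560) = 11.0080.

11.0080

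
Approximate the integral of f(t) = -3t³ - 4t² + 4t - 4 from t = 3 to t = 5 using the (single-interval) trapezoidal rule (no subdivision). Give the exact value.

-568

T = (b−a)/2 · [f(3) + f(5)] = 1·[(-109) + (-459)] = -568.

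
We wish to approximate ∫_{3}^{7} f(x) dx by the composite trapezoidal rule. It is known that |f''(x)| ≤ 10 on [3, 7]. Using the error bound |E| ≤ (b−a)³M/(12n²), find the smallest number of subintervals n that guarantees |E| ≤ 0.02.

52

Need 640/(12n²) ≤ 0.02.
n² ≥ 640/(12·0.02) = 2666.67 ⇒ n ≥ 51.6398, so the smallest n is 52.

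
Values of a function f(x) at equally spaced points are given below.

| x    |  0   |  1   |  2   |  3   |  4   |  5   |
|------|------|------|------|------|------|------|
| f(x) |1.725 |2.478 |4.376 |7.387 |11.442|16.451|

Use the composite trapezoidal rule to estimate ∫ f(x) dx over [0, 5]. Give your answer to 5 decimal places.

h = 1, n = 5.
(h/2)·[y₀ + 2y₁ + 2y₂ + 2y₃ + 2y₄ + y₅] = 0.5·(69.542) = 34.77100.

34.77100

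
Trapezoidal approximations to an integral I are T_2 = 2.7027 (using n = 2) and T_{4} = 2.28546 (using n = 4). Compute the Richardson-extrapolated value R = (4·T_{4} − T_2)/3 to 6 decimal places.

R = (4·T_{4} − T_2) / 3 = (4·2.28546 − 2.7027)/3 = (6.43914)/3 = 2.146380.

2.146380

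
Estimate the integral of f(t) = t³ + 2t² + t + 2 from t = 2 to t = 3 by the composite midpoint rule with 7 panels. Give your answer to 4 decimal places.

33.4005

h = (3 − 2)/7 = 0.142857.
Midpoints m₁,…,m₇ = 2.071429, 2.214286, 2.357143, 2.5, 2.642857, 2.785714, 2.928571.
f(m₁)=21.541181, f(m₂)=24.877187, f(m₃)=28.565962, f(m₄)=32.625, f(m₅)=37.071793, f(m₆)=41.923834, f(m₇)=47.198615.
h·[f(m₁) + f(m₂) + f(m₃) + f(m₄) + f(m₅) + f(m₆) + f(m₇)] = 0.142857·(233.803571) = 33.4005.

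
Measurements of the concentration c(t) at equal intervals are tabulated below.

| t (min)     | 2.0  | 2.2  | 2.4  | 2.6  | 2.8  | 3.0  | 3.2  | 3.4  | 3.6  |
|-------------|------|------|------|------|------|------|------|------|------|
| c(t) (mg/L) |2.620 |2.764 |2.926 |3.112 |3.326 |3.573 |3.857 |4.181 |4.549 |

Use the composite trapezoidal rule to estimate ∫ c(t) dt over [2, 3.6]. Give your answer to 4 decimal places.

5.4647

h = 0.2, n = 8.
(h/2)·[y₀ + 2y₁ + 2y₂ + 2y₃ + 2y₄ + 2y₅ + 2y₆ + 2y₇ + y₈] = 0.1·(54.647) = 5.4647.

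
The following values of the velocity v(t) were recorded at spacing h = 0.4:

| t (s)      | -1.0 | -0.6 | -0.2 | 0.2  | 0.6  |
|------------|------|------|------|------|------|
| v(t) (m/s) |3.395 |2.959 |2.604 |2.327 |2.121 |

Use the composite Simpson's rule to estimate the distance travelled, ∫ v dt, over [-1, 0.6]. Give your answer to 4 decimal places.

4.2491

h = 0.4, n = 4.
(h/3)·[y₀ + 4y₁ + 2y₂ + 4y₃ + y₄] = 0.133333·(31.868) = 4.2491.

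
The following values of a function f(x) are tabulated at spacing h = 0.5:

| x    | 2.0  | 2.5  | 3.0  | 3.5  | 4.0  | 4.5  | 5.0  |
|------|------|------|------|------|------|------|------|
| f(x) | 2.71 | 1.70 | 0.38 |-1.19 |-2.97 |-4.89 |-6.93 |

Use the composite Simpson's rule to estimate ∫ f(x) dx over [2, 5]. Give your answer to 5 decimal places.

-4.48667

h = 0.5, n = 6.
(h/3)·[y₀ + 4y₁ + 2y₂ + 4y₃ + 2y₄ + 4y₅ + y₆] = 0.166667·(-26.92) = -4.48667.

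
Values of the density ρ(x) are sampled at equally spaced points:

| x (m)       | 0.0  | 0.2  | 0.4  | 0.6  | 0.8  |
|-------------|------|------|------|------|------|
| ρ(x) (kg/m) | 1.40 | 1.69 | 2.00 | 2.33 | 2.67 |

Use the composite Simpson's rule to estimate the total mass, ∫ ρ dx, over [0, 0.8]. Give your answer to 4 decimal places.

h = 0.2, n = 4.
(h/3)·[y₀ + 4y₁ + 2y₂ + 4y₃ + y₄] = 0.066667·(24.15) = 1.6100.

1.6100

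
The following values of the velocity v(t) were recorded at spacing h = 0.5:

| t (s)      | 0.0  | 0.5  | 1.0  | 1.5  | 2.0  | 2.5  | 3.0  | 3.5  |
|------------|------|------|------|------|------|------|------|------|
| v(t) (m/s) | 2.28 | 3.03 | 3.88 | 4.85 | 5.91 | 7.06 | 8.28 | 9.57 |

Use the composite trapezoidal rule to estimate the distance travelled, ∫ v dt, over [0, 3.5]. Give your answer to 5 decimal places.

19.46750

h = 0.5, n = 7.
(h/2)·[y₀ + 2y₁ + 2y₂ + 2y₃ + 2y₄ + 2y₅ + 2y₆ + y₇] = 0.25·(77.87) = 19.46750.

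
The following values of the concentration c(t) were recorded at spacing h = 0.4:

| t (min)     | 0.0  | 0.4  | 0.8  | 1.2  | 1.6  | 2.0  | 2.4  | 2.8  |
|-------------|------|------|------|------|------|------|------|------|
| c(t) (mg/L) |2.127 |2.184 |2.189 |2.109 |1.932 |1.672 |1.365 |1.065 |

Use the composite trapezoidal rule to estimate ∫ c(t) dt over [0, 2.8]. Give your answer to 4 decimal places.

5.2188

h = 0.4, n = 7.
(h/2)·[y₀ + 2y₁ + 2y₂ + 2y₃ + 2y₄ + 2y₅ + 2y₆ + y₇] = 0.2·(26.094) = 5.2188.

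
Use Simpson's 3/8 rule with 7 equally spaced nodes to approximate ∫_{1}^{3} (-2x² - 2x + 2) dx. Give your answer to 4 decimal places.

h = (3 − 1)/6 = 0.333333.
Nodes x₀,…,x₆ = 1, 1.333333, 1.666667, 2, 2.333333, 2.666667, 3.
f(x) = -2x² - 2x + 2: f₀=-2, f₁=-4.222222, f₂=-6.888889, f₃=-10, f₄=-13.555556, f₅=-17.555556, f₆=-22.
(3h/8)·[f₀ + 3f₁ + 3f₂ + 2f₃ + 3f₄ + 3f₅ + f₆] = 0.125·(-170.666667) = -21.3333.

-21.3333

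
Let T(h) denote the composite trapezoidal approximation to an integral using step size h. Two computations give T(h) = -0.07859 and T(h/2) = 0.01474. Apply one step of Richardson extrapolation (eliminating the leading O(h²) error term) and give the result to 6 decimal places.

0.045850

R = (4·T(h/2) − T(h)) / 3 = (4·0.01474 − (-0.07859))/3 = (0.13755)/3 = 0.045850.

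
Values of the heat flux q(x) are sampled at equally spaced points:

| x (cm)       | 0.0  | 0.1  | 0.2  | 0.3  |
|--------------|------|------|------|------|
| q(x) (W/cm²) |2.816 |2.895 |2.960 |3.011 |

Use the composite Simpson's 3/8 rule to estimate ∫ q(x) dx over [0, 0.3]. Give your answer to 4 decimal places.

0.8772

h = 0.1, n = 3.
(3h/8)·[y₀ + 3y₁ + 3y₂ + y₃] = 0.0375·(23.392) = 0.8772.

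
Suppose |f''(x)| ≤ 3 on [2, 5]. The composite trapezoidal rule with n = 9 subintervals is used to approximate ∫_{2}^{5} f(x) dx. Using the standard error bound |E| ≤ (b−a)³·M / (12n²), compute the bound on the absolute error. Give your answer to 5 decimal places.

0.08333

|E| ≤ (3)³·3 / (12·9²) = 81/972 = 0.08333.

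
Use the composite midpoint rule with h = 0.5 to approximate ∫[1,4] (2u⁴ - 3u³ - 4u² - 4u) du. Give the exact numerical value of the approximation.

h = (4 − 1)/6 = 0.5.
Midpoints m₁,…,m₆ = 1.25, 1.75, 2.25, 2.75, 3.25, 3.75.
f(m₁)=-12.2265625, f(m₂)=-16.5703125, f(m₃)=-12.1640625, f(m₄)=10.7421875, f(m₅)=64.8984375, f(m₆)=166.0546875.
h·[f(m₁) + f(m₂) + f(m₃) + f(m₄) + f(m₅) + f(m₆)] = 0.5·(200.734375) = 100.3671875.

100.3671875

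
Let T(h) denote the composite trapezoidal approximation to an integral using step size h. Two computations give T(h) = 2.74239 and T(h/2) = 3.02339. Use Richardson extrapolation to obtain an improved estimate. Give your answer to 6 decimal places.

R = (4·T(h/2) − T(h)) / 3 = (4·3.02339 − 2.74239)/3 = (9.35117)/3 = 3.117057.

3.117057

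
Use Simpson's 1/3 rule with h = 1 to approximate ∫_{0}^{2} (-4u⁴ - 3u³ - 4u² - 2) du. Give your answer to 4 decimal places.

-53.3333

h = (2 − 0)/2 = 1.
Nodes u₀,…,u₂ = 0, 1, 2.
f(u) = -4u⁴ - 3u³ - 4u² - 2: f₀=-2, f₁=-13, f₂=-106.
(h/3)·[f₀ + 4f₁ + f₂] = 0.333333·(-160) = -53.3333.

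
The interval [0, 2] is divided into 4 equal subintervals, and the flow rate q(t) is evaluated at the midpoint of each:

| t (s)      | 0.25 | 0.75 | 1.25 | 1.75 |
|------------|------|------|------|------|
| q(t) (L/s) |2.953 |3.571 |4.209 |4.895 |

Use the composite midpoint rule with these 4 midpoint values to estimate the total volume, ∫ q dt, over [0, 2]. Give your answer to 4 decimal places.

7.8140

h = 0.5, n = 4.
h·[y(m₁) + y(m₂) + y(m₃) + y(m₄)] = 0.5·(15.628) = 7.8140.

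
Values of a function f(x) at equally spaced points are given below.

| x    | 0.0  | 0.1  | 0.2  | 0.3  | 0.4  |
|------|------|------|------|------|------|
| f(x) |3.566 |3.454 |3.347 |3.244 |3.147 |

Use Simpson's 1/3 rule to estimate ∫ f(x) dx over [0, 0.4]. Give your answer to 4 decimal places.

1.3400

h = 0.1, n = 4.
(h/3)·[y₀ + 4y₁ + 2y₂ + 4y₃ + y₄] = 0.033333·(40.199) = 1.3400.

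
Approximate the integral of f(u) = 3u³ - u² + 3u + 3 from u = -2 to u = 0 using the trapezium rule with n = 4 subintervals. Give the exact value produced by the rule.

-15.5

h = (0 − (-2))/4 = 0.5.
Nodes u₀,…,u₄ = -2, -1.5, -1, -0.5, 0.
f(u) = 3u³ - u² + 3u + 3: f₀=-31, f₁=-13.875, f₂=-4, f₃=0.875, f₄=3.
(h/2)·[f₀ + 2f₁ + 2f₂ + 2f₃ + f₄] = 0.25·(-62) = -15.5.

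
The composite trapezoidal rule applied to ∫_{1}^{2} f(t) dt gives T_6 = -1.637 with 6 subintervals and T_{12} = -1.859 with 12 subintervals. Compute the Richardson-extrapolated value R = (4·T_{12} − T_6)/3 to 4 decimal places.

R = (4·T_{12} − T_6) / 3 = (4·(-1.859) − (-1.637))/3 = (-5.799)/3 = -1.9330.

-1.9330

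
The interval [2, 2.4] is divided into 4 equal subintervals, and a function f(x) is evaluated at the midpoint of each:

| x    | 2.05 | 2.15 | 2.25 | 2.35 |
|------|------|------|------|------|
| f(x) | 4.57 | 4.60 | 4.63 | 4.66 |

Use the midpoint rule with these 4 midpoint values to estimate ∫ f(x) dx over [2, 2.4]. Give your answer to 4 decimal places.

1.8460

h = 0.1, n = 4.
h·[y(m₁) + y(m₂) + y(m₃) + y(m₄)] = 0.1·(18.46) = 1.8460.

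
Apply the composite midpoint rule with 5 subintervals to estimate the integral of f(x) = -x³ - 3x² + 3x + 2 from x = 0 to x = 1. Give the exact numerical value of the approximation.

2.265

h = (1 − 0)/5 = 0.2.
Midpoints m₁,…,m₅ = 0.1, 0.3, 0.5, 0.7, 0.9.
f(m₁)=2.269, f(m₂)=2.603, f(m₃)=2.625, f(m₄)=2.287, f(m₅)=1.541.
h·[f(m₁) + f(m₂) + f(m₃) + f(m₄) + f(m₅)] = 0.2·(11.325) = 2.265.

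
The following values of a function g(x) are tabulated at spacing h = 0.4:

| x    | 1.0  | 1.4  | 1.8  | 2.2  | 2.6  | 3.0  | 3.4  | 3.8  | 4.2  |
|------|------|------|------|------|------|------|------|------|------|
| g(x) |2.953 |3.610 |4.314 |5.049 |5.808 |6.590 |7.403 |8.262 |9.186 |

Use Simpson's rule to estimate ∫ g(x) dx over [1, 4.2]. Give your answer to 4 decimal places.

h = 0.4, n = 8.
(h/3)·[y₀ + 4y₁ + 2y₂ + 4y₃ + 2y₄ + 4y₅ + 2y₆ + 4y₇ + y₈] = 0.133333·(141.233) = 18.8311.

18.8311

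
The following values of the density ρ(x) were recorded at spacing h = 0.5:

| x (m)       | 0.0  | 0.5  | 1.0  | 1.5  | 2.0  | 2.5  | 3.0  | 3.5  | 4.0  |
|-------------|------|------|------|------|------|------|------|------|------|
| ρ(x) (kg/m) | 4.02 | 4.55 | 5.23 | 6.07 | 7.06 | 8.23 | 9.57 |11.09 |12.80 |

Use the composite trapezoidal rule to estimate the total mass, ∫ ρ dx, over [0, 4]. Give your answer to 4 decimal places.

30.1050

h = 0.5, n = 8.
(h/2)·[y₀ + 2y₁ + 2y₂ + 2y₃ + 2y₄ + 2y₅ + 2y₆ + 2y₇ + y₈] = 0.25·(120.42) = 30.1050.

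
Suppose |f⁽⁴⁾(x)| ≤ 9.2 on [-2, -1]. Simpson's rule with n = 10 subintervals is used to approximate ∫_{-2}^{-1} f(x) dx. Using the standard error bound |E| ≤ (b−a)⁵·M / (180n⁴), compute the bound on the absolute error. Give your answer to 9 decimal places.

|E| ≤ (1)⁵·9.2 / (180·10⁴) = 9.2/1800000 = 0.000005111.

0.000005111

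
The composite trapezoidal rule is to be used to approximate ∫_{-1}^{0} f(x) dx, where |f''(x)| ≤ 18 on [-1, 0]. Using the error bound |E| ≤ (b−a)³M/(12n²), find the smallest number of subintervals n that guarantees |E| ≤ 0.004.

20

Need 18/(12n²) ≤ 0.004.
n² ≥ 18/(12·0.004) = 375 ⇒ n ≥ 19.3649, so the smallest n is 20.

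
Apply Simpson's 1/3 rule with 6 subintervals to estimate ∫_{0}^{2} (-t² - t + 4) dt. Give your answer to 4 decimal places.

h = (2 − 0)/6 = 0.333333.
Nodes t₀,…,t₆ = 0, 0.333333, 0.666667, 1, 1.333333, 1.666667, 2.
f(t) = -t² - t + 4: f₀=4, f₁=3.555556, f₂=2.888889, f₃=2, f₄=0.888889, f₅=-0.444444, f₆=-2.
(h/3)·[f₀ + 4f₁ + 2f₂ + 4f₃ + 2f₄ + 4f₅ + f₆] = 0.111111·(30) = 3.3333.

3.3333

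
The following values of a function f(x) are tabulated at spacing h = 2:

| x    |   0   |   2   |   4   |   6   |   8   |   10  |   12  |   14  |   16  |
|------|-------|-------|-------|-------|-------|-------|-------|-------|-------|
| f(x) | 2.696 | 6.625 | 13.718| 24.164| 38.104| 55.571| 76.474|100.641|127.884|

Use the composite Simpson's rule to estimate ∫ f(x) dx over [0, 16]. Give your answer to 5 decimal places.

756.78400

h = 2, n = 8.
(h/3)·[y₀ + 4y₁ + 2y₂ + 4y₃ + 2y₄ + 4y₅ + 2y₆ + 4y₇ + y₈] = 0.666667·(1135.176) = 756.78400.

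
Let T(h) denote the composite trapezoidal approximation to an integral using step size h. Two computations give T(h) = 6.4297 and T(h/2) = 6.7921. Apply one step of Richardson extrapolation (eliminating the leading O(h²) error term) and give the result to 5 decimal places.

R = (4·T(h/2) − T(h)) / 3 = (4·6.7921 − 6.4297)/3 = (20.7387)/3 = 6.91290.

6.91290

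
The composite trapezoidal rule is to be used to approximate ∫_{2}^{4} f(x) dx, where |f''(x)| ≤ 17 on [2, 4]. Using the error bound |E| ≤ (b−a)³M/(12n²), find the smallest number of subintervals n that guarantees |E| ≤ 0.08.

Need 136/(12n²) ≤ 0.08.
n² ≥ 136/(12·0.08) = 141.667 ⇒ n ≥ 11.9024, so the smallest n is 12.

12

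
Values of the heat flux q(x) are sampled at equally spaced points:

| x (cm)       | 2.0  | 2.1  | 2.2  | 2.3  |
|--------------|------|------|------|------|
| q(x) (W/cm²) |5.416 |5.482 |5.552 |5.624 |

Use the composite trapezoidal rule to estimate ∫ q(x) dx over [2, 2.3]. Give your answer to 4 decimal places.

h = 0.1, n = 3.
(h/2)·[y₀ + 2y₁ + 2y₂ + y₃] = 0.05·(33.108) = 1.6554.

1.6554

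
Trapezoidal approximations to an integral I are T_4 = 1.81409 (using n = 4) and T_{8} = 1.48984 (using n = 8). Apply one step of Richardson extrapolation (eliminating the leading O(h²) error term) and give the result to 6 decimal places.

1.381757

R = (4·T_{8} − T_4) / 3 = (4·1.48984 − 1.81409)/3 = (4.14527)/3 = 1.381757.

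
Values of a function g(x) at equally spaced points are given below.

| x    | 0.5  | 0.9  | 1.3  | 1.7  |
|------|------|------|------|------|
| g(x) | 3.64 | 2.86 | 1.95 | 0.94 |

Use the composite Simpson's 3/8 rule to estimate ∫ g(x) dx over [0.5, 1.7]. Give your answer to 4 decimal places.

h = 0.4, n = 3.
(3h/8)·[y₀ + 3y₁ + 3y₂ + y₃] = 0.15·(19.01) = 2.8515.

2.8515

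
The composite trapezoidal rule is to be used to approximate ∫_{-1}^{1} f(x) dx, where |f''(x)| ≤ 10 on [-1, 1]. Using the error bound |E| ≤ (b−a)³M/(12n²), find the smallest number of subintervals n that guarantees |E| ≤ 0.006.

34

Need 80/(12n²) ≤ 0.006.
n² ≥ 80/(12·0.006) = 1111.11 ⇒ n ≥ 33.3333, so the smallest n is 34.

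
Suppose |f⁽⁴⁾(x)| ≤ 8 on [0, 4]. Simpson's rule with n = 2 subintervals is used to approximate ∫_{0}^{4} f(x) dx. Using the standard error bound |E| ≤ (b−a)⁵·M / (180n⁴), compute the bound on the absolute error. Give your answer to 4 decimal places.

|E| ≤ (4)⁵·8 / (180·2⁴) = 8192/2880 = 2.8444.

2.8444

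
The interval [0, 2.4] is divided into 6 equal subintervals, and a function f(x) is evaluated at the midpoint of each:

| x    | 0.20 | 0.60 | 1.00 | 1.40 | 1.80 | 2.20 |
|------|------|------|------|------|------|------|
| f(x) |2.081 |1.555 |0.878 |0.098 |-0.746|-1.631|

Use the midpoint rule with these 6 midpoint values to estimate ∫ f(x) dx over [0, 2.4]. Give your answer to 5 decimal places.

0.89400

h = 0.4, n = 6.
h·[y(m₁) + y(m₂) + y(m₃) + y(m₄) + y(m₅) + y(m₆)] = 0.4·(2.235) = 0.89400.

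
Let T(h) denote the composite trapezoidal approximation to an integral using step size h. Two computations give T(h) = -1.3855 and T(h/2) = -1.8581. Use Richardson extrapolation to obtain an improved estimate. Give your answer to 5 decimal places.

R = (4·T(h/2) − T(h)) / 3 = (4·(-1.8581) − (-1.3855))/3 = (-6.0469)/3 = -2.01563.

-2.01563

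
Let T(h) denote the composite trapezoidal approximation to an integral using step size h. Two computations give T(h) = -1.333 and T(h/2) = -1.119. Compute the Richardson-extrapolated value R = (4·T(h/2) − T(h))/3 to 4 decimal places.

-1.0477

R = (4·T(h/2) − T(h)) / 3 = (4·(-1.119) − (-1.333))/3 = (-3.143)/3 = -1.0477.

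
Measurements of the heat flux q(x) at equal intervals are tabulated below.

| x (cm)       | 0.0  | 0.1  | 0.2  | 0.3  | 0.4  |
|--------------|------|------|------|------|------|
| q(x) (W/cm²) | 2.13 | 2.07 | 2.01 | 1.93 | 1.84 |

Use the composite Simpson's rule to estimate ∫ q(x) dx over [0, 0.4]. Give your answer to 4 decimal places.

h = 0.1, n = 4.
(h/3)·[y₀ + 4y₁ + 2y₂ + 4y₃ + y₄] = 0.033333·(23.99) = 0.7997.

0.7997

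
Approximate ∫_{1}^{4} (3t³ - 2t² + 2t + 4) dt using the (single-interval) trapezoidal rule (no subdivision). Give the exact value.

T = (b−a)/2 · [f(1) + f(4)] = 1.5·[7 + 172] = 268.5.

268.5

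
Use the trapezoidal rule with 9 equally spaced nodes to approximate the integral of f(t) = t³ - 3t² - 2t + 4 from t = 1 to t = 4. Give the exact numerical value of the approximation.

h = (4 − 1)/8 = 0.375.
Nodes t₀,…,t₈ = 1, 1.375, 1.75, 2.125, 2.5, 2.875, 3.25, 3.625, 4.
f(t) = t³ - 3t² - 2t + 4: f₀=0, f₁=-1.822265625, f₂=-3.328125, f₃=-4.201171875, f₄=-4.125, f₅=-2.783203125, f₆=0.140625, f₇=4.962890625, f₈=12.
(h/2)·[f₀ + 2f₁ + 2f₂ + 2f₃ + 2f₄ + 2f₅ + 2f₆ + 2f₇ + f₈] = 0.1875·(-10.3125) = -1.93359375.

-1.93359375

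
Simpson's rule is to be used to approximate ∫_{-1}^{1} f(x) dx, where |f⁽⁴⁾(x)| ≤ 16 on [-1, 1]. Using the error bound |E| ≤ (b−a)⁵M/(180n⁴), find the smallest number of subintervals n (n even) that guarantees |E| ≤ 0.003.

6

Need 512/(180n⁴) ≤ 0.003.
n⁴ ≥ 512/(180·0.003) = 948.148 ⇒ n ≥ 5.5491, so the smallest even n is 6. (n must be even for Simpson's rule.)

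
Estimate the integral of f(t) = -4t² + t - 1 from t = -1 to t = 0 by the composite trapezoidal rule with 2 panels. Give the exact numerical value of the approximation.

-3

h = (0 − (-1))/2 = 0.5.
Nodes t₀,…,t₂ = -1, -0.5, 0.
f(t) = -4t² + t - 1: f₀=-6, f₁=-2.5, f₂=-1.
(h/2)·[f₀ + 2f₁ + f₂] = 0.25·(-12) = -3.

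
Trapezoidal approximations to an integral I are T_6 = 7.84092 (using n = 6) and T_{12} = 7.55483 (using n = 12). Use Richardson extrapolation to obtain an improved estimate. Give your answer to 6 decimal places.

R = (4·T_{12} − T_6) / 3 = (4·7.55483 − 7.84092)/3 = (22.37840)/3 = 7.459467.

7.459467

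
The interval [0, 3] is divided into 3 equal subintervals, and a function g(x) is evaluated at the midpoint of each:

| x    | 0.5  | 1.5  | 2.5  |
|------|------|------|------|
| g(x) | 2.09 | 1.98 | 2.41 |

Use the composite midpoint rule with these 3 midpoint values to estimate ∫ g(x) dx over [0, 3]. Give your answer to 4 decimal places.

h = 1, n = 3.
h·[y(m₁) + y(m₂) + y(m₃)] = 1·(6.48) = 6.4800.

6.4800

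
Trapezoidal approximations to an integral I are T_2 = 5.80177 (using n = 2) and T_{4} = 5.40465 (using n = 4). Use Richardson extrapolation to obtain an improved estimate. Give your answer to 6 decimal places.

5.272277

R = (4·T_{4} − T_2) / 3 = (4·5.40465 − 5.80177)/3 = (15.81683)/3 = 5.272277.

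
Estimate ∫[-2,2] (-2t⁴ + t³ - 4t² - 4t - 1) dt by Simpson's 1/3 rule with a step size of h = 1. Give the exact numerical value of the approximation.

-52

h = (2 − (-2))/4 = 1.
Nodes t₀,…,t₄ = -2, -1, 0, 1, 2.
f(t) = -2t⁴ + t³ - 4t² - 4t - 1: f₀=-49, f₁=-4, f₂=-1, f₃=-10, f₄=-49.
(h/3)·[f₀ + 4f₁ + 2f₂ + 4f₃ + f₄] = 0.333333·(-156) = -52.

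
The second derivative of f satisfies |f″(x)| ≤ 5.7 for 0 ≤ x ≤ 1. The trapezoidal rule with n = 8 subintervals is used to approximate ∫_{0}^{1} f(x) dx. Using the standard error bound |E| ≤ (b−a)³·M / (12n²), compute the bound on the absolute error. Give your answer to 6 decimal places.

0.007422

|E| ≤ (1)³·5.7 / (12·8²) = 5.7/768 = 0.007422.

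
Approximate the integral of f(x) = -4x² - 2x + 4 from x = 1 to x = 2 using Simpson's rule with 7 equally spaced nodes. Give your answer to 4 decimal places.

-8.3333

h = (2 − 1)/6 = 0.166667.
Nodes x₀,…,x₆ = 1, 1.166667, 1.333333, 1.5, 1.666667, 1.833333, 2.
f(x) = -4x² - 2x + 4: f₀=-2, f₁=-3.777778, f₂=-5.777778, f₃=-8, f₄=-10.444444, f₅=-13.111111, f₆=-16.
(h/3)·[f₀ + 4f₁ + 2f₂ + 4f₃ + 2f₄ + 4f₅ + f₆] = 0.055556·(-150) = -8.3333.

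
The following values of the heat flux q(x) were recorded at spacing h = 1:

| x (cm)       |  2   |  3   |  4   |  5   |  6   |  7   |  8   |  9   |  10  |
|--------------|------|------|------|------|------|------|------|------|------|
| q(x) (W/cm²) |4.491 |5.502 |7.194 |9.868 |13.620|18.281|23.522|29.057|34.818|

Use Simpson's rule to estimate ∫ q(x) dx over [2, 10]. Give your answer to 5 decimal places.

126.27100

h = 1, n = 8.
(h/3)·[y₀ + 4y₁ + 2y₂ + 4y₃ + 2y₄ + 4y₅ + 2y₆ + 4y₇ + y₈] = 0.333333·(378.813) = 126.27100.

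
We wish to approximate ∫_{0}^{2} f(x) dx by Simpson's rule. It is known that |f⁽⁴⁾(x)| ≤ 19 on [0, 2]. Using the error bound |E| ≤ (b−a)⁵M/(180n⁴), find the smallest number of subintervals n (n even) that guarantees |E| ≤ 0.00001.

Need 608/(180n⁴) ≤ 0.00001.
n⁴ ≥ 608/(180·0.00001) = 337778 ⇒ n ≥ 24.1078, so the smallest even n is 26. (n must be even for Simpson's rule.)

26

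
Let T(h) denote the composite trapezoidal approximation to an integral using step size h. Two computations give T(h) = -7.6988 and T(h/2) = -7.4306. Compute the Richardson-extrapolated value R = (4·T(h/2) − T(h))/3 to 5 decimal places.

-7.34120

R = (4·T(h/2) − T(h)) / 3 = (4·(-7.4306) − (-7.6988))/3 = (-22.0236)/3 = -7.34120.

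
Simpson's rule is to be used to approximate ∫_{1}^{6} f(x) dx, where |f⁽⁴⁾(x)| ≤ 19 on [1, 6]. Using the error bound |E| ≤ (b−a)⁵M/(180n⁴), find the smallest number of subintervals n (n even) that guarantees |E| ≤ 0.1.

Need 59375/(180n⁴) ≤ 0.1.
n⁴ ≥ 59375/(180·0.1) = 3298.61 ⇒ n ≥ 7.5785, so the smallest even n is 8. (n must be even for Simpson's rule.)

8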